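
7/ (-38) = -7/ 38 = -0.18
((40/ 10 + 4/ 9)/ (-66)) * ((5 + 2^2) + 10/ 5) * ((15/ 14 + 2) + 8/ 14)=-170/ 63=-2.70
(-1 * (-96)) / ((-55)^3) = -96 / 166375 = -0.00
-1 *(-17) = 17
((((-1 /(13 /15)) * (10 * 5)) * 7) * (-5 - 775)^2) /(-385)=7020000 /11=638181.82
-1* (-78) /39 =2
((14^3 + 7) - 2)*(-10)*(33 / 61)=-907170 / 61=-14871.64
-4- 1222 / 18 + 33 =-350 / 9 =-38.89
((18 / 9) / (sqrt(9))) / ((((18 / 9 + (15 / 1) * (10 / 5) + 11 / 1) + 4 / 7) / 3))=0.05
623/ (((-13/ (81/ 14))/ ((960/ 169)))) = -3460320/ 2197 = -1575.02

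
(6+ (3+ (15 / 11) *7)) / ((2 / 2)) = 204 / 11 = 18.55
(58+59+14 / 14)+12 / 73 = 8626 / 73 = 118.16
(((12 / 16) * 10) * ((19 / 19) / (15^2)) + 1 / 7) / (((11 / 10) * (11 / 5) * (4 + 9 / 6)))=370 / 27951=0.01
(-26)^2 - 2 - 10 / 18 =6061 / 9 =673.44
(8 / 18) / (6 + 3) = 4 / 81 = 0.05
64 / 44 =16 / 11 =1.45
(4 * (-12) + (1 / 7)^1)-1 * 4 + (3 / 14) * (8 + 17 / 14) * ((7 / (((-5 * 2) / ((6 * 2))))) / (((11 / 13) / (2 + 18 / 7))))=-381243 / 2695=-141.46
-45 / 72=-5 / 8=-0.62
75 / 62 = 1.21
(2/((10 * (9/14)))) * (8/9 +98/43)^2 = 21043064/6739605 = 3.12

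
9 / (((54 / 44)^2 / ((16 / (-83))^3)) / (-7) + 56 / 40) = 624476160 / 2181304351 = 0.29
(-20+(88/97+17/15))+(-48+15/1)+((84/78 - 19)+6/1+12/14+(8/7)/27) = -73861799/1191645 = -61.98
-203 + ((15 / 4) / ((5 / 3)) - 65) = -1063 / 4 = -265.75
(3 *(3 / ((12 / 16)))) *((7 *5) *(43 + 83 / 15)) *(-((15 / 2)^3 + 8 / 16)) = -8609692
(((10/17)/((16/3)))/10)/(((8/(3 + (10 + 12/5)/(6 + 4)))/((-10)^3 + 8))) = -4929/850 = -5.80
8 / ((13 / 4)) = 32 / 13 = 2.46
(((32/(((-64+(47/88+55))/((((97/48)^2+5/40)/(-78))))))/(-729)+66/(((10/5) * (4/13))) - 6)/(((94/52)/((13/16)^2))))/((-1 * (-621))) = 13047624372029/219132596298240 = 0.06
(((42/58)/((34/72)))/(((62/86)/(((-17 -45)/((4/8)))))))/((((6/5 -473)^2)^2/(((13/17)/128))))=-0.00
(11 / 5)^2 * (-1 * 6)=-726 / 25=-29.04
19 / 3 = 6.33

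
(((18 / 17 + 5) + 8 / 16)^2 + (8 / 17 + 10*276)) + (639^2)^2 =192735304372229 / 1156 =166726041844.49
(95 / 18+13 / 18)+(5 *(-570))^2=8122506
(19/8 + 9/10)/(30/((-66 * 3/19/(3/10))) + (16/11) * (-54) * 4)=-1441/138620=-0.01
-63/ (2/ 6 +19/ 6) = -18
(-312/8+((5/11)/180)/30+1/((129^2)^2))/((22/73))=-346895005821541/2680613488080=-129.41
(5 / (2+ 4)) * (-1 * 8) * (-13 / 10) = 26 / 3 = 8.67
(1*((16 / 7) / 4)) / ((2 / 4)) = 8 / 7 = 1.14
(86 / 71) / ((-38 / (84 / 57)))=-1204 / 25631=-0.05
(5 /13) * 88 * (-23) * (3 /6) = -5060 /13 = -389.23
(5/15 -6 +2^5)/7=3.76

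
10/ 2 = 5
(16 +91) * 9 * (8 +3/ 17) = 7873.94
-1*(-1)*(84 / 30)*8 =112 / 5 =22.40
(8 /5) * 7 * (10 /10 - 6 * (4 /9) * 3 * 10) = -4424 /5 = -884.80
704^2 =495616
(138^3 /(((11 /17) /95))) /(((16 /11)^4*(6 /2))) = 235383816195 /8192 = 28733376.00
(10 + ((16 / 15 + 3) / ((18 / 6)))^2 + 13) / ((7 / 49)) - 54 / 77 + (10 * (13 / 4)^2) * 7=1138297927 / 1247400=912.54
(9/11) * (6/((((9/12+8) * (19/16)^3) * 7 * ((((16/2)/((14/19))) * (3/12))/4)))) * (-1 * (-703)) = 130940928/2640715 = 49.59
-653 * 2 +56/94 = -61354/47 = -1305.40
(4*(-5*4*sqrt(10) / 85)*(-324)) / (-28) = -1296*sqrt(10) / 119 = -34.44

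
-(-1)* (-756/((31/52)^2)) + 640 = -1429184/961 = -1487.18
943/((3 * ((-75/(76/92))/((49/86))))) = -38171/19350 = -1.97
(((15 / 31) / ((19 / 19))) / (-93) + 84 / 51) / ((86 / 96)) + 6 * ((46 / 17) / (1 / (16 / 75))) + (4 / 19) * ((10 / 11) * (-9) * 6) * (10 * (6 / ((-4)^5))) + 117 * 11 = 75929860615339 / 58728247600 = 1292.90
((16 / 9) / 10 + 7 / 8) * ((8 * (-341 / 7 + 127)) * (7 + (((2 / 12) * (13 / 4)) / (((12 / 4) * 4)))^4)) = 2500506718330499 / 541776936960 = 4615.38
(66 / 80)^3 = 35937 / 64000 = 0.56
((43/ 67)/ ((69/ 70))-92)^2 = 178342357636/ 21372129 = 8344.62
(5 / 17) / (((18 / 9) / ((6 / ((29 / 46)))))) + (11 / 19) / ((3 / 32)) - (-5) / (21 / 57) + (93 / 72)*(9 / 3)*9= 88158509 / 1573656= 56.02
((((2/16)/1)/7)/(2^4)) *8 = 1/112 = 0.01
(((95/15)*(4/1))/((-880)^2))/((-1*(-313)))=19/181790400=0.00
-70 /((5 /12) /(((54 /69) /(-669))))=1008 /5129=0.20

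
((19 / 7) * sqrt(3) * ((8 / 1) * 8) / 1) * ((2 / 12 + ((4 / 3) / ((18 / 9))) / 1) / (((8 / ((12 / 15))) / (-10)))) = -3040 * sqrt(3) / 21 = -250.73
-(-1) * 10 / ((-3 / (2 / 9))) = -20 / 27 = -0.74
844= 844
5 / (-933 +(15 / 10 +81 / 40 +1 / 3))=-600 / 111497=-0.01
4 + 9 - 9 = 4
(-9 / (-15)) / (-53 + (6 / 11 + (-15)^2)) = 33 / 9490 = 0.00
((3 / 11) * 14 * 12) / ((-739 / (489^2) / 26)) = -3133441584 / 8129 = -385464.58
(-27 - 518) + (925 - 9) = 371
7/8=0.88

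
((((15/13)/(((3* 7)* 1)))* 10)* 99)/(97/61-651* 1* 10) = -301950/36128183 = -0.01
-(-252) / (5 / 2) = 504 / 5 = 100.80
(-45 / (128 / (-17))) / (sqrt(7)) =765 * sqrt(7) / 896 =2.26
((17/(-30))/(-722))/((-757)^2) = 17/12412241340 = 0.00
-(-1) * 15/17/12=5/68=0.07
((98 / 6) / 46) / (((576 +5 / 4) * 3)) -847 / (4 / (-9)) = 3643512341 / 1911852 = 1905.75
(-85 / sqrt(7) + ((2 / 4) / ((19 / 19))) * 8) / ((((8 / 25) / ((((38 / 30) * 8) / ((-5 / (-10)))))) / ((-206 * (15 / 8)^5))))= -2476828125 / 2048 + 210530390625 * sqrt(7) / 57344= 8504113.24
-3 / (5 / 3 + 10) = -9 / 35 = -0.26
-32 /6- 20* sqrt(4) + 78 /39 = -43.33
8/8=1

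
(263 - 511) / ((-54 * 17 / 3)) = 124 / 153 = 0.81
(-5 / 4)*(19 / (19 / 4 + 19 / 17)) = -85 / 21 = -4.05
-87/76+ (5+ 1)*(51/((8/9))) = 6519/19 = 343.11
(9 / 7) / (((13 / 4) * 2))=18 / 91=0.20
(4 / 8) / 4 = 1 / 8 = 0.12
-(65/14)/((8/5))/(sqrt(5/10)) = -325 *sqrt(2)/112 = -4.10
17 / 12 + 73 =893 / 12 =74.42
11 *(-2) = -22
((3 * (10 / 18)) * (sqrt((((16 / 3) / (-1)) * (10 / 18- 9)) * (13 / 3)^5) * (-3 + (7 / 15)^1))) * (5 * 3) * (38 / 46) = -4880720 * sqrt(247) / 5589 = -13724.55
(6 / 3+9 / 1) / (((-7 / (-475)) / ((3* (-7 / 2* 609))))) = -9546075 / 2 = -4773037.50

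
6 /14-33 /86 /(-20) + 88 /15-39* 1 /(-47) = 12128299 /1697640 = 7.14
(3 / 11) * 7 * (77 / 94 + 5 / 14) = 1161 / 517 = 2.25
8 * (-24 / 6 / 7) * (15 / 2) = -34.29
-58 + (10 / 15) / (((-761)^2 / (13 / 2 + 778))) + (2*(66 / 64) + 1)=-509038991 / 9265936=-54.94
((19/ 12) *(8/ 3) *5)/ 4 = 5.28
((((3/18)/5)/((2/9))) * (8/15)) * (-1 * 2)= -4/25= -0.16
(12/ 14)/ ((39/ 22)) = 44/ 91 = 0.48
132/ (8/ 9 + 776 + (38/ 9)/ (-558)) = 331452/ 1950749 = 0.17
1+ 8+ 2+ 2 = 13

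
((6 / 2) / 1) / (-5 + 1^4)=-3 / 4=-0.75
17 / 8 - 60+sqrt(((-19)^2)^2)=2425 / 8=303.12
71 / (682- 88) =71 / 594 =0.12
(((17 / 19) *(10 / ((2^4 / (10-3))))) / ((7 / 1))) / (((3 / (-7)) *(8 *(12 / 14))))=-4165 / 21888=-0.19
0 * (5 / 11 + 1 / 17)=0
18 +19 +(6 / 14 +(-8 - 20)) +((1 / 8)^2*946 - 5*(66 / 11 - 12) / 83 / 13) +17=9966969 / 241696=41.24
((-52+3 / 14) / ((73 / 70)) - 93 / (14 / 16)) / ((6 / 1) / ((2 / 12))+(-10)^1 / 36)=-1434366 / 328573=-4.37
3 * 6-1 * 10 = 8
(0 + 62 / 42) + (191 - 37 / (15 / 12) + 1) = 163.88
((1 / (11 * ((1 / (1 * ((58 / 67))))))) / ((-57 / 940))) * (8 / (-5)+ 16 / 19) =261696 / 266057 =0.98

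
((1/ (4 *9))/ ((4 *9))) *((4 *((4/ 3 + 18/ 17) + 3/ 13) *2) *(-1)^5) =-1739/ 107406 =-0.02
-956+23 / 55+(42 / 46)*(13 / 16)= -19325961 / 20240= -954.84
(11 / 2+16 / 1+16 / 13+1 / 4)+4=1403 / 52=26.98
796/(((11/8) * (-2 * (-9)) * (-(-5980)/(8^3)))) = 407552/148005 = 2.75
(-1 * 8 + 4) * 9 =-36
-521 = -521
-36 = -36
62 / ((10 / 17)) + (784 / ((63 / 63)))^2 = 3073807 / 5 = 614761.40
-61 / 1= -61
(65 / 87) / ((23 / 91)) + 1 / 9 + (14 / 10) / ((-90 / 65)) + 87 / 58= 35578 / 10005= 3.56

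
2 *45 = 90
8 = 8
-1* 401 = -401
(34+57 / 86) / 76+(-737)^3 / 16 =-327057800839 / 13072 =-25019721.61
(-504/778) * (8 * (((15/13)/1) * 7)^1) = -211680/5057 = -41.86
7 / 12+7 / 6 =7 / 4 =1.75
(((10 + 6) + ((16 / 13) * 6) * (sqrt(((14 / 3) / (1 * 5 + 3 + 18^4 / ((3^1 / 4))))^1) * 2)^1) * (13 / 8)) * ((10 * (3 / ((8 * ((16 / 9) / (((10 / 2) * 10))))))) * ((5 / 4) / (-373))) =-219375 / 23872- 16875 * sqrt(367437) / 208844192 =-9.24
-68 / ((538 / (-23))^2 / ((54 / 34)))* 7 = -99981 / 72361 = -1.38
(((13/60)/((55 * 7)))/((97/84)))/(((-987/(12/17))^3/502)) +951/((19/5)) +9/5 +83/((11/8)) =27703890352450357854/88673221572499025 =312.43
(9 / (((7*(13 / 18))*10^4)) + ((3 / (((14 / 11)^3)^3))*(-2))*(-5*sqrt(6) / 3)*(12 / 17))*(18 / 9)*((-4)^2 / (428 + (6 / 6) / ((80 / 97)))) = 5184 / 390583375 + 1414768614600*sqrt(6) / 23555570660503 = 0.15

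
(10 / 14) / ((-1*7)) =-5 / 49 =-0.10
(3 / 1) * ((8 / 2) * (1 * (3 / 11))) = 36 / 11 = 3.27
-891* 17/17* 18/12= -2673/2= -1336.50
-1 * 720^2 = -518400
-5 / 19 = -0.26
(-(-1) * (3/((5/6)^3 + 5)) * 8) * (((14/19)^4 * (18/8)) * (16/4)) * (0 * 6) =0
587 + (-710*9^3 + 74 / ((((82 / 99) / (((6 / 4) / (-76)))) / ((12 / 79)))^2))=-15664341666314747 / 30298357448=-517003.00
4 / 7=0.57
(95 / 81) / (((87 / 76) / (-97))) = -700340 / 7047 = -99.38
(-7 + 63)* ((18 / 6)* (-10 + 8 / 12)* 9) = -14112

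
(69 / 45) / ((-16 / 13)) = -299 / 240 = -1.25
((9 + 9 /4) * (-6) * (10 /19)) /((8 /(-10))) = 3375 /76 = 44.41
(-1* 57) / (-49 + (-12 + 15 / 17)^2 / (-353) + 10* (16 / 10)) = 1938323 / 1134094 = 1.71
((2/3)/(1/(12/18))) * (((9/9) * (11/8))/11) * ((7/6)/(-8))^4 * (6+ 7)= 31213/95551488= 0.00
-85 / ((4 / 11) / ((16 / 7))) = -3740 / 7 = -534.29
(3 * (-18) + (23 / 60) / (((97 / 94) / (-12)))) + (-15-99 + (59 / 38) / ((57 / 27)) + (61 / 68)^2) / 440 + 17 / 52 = -10815198127599 / 185234887552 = -58.39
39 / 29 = 1.34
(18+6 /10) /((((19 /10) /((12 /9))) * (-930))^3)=-0.00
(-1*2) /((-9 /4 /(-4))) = -32 /9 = -3.56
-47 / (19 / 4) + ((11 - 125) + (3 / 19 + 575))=451.26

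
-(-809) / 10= 809 / 10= 80.90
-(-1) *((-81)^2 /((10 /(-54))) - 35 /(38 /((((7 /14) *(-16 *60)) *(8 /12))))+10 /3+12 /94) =-470582453 /13395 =-35131.20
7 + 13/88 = 7.15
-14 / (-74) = 7 / 37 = 0.19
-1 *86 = -86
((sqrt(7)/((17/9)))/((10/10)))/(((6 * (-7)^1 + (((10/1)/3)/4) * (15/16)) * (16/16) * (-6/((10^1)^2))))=4800 * sqrt(7)/22423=0.57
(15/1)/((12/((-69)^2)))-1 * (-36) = 23949/4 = 5987.25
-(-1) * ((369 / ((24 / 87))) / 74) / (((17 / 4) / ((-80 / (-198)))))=11890 / 6919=1.72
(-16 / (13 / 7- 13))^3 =175616 / 59319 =2.96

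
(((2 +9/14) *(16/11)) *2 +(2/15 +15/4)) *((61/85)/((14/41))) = 133705961/5497800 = 24.32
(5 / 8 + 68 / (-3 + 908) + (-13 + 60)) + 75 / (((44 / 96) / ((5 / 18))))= 7418839 / 79640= 93.15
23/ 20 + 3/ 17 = 451/ 340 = 1.33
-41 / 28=-1.46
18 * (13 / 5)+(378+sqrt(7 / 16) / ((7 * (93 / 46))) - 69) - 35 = 23 * sqrt(7) / 1302+1604 / 5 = 320.85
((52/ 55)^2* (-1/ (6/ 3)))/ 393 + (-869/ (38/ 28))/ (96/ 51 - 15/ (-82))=-20161837416052/ 65029916325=-310.04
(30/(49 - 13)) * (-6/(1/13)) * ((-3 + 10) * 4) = -1820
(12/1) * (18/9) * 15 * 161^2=9331560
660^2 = 435600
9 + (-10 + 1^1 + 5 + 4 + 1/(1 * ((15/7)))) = 142/15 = 9.47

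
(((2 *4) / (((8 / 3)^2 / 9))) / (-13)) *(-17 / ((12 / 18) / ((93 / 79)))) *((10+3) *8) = 384183 / 158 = 2431.54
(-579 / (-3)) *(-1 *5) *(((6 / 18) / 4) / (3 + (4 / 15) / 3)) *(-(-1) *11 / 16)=-159225 / 8896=-17.90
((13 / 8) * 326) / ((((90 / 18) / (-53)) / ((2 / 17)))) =-660.63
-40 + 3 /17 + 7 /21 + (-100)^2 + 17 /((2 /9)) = 1023775 /102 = 10037.01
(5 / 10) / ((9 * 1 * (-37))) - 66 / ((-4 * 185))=146 / 1665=0.09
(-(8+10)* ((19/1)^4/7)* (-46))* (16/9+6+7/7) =947173028/7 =135310432.57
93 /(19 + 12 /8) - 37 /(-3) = 2075 /123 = 16.87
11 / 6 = 1.83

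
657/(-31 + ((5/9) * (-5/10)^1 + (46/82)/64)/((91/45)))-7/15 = -801751601/37170345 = -21.57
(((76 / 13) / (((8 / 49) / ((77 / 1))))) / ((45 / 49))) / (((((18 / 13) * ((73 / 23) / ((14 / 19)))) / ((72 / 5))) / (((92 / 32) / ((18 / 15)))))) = 684599531 / 39420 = 17366.81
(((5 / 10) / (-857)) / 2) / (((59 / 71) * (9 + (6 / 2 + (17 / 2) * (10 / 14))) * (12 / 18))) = -1491 / 51169756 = -0.00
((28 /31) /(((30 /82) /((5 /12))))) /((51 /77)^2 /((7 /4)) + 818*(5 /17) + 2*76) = 202493137 /77329841310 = 0.00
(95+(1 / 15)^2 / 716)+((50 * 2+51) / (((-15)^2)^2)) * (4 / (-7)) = 24104156611 / 253732500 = 95.00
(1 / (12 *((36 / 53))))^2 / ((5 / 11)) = 30899 / 933120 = 0.03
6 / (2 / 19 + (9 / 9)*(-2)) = -3.17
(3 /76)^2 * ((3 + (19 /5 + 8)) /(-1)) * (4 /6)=-111 /7220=-0.02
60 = 60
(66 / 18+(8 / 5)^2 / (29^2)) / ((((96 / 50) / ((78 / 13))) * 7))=231467 / 141288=1.64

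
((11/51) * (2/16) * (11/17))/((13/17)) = 121/5304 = 0.02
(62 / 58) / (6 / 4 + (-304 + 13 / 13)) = -62 / 17487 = -0.00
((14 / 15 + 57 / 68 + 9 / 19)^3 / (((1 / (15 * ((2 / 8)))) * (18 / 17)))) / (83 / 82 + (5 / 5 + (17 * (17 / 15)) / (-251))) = 847841476255718827 / 40934539927653120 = 20.71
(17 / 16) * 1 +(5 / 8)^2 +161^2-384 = 1634461 / 64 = 25538.45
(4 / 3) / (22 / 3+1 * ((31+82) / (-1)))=-0.01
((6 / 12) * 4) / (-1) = -2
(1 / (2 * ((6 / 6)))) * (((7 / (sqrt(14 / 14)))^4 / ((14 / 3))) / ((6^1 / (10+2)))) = 1029 / 2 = 514.50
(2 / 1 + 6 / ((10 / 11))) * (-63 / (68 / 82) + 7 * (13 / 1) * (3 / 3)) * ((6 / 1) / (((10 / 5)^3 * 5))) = 65919 / 3400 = 19.39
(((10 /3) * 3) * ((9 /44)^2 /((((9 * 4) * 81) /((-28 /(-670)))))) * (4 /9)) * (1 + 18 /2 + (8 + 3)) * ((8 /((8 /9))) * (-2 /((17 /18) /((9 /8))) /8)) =-1323 /8820416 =-0.00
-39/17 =-2.29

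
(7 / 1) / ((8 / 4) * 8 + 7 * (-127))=-7 / 873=-0.01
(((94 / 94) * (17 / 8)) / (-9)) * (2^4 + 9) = -425 / 72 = -5.90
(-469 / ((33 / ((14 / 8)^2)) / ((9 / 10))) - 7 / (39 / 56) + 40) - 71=-5506537 / 68640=-80.22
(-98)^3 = -941192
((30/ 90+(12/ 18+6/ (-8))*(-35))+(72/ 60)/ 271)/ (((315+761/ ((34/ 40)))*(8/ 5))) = 299863/ 178426400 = 0.00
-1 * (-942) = 942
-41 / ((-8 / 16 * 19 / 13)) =1066 / 19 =56.11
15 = 15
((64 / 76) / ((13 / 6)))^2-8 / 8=-51793 / 61009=-0.85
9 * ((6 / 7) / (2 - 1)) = 54 / 7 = 7.71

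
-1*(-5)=5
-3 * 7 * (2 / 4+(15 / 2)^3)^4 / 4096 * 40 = -13688065230512505 / 2097152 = -6526978125.82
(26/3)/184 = 13/276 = 0.05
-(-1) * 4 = 4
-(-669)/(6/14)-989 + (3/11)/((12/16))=6296/11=572.36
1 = 1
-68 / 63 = -1.08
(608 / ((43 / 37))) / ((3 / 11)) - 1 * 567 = 174313 / 129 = 1351.26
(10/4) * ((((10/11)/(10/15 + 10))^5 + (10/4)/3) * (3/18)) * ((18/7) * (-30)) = -31664085867375/1182119493632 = -26.79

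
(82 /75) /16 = 0.07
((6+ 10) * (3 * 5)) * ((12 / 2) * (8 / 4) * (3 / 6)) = 1440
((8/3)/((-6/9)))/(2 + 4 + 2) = -1/2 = -0.50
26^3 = 17576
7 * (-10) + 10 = -60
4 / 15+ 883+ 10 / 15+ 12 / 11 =146029 / 165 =885.02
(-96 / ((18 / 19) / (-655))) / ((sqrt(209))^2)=10480 / 33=317.58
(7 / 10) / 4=7 / 40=0.18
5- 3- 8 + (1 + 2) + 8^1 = 5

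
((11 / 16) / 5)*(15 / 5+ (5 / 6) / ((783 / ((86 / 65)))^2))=51288000973 / 124334449200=0.41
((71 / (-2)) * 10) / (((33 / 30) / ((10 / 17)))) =-35500 / 187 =-189.84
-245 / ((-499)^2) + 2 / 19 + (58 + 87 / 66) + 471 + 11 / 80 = 2208878545579 / 4163296720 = 530.56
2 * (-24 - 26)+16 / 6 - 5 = -307 / 3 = -102.33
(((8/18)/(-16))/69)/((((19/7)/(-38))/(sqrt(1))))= 7/1242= 0.01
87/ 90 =0.97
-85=-85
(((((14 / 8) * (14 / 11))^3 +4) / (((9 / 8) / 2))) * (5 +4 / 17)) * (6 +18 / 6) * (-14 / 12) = -99830143 / 67881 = -1470.66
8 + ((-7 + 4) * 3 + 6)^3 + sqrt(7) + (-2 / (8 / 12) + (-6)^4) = sqrt(7) + 1274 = 1276.65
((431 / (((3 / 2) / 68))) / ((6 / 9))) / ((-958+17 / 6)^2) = 1055088 / 32844361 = 0.03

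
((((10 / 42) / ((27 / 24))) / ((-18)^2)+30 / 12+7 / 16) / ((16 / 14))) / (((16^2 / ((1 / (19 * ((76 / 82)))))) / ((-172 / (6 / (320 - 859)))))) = 683883808531 / 77611696128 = 8.81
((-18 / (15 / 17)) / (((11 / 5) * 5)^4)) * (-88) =0.12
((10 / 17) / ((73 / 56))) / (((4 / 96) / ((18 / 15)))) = 16128 / 1241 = 13.00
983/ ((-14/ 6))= -2949/ 7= -421.29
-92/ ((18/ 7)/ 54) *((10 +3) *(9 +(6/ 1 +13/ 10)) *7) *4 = -57314712/ 5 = -11462942.40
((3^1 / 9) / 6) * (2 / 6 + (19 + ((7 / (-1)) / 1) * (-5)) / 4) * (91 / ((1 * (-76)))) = -7553 / 8208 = -0.92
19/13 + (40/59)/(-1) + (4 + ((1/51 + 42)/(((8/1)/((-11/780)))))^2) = 4.79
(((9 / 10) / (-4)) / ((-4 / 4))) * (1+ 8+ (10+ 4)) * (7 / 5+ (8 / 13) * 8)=85077 / 2600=32.72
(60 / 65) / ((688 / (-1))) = -3 / 2236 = -0.00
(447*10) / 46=2235 / 23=97.17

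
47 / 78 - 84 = -6505 / 78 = -83.40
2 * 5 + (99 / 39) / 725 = 94283 / 9425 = 10.00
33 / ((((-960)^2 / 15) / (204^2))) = 22.35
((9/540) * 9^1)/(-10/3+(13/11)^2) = -1089/14060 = -0.08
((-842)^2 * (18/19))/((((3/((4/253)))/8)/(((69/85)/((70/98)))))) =2858542848/88825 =32181.74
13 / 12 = 1.08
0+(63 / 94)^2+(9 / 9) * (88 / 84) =277741 / 185556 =1.50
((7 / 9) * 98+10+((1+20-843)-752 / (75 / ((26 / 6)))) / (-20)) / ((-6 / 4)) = -97121 / 1125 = -86.33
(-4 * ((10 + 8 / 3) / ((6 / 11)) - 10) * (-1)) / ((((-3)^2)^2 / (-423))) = -22372 / 81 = -276.20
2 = 2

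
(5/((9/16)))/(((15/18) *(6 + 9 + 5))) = 8/15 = 0.53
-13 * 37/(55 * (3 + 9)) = -481/660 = -0.73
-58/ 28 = -29/ 14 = -2.07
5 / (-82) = -5 / 82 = -0.06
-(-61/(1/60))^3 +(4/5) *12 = 245139480048/5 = 49027896009.60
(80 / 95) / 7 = 16 / 133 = 0.12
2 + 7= 9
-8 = -8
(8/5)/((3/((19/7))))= 152/105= 1.45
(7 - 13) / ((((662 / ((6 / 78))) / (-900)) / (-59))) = -159300 / 4303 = -37.02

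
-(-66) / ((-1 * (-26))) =33 / 13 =2.54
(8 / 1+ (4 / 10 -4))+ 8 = 62 / 5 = 12.40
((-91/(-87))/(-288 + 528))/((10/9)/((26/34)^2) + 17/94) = 722813/345119720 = 0.00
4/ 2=2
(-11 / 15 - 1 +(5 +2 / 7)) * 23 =81.70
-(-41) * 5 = 205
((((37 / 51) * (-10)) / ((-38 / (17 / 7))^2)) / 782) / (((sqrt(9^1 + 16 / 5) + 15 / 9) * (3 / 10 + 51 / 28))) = 23125 / 7319061288 - 925 * sqrt(305) / 2439687096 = -0.00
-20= -20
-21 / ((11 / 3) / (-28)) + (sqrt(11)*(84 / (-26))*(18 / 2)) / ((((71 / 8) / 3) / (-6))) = 1764 / 11 + 54432*sqrt(11) / 923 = 355.95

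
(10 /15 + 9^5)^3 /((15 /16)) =88947981680623184 /405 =219624646124995.52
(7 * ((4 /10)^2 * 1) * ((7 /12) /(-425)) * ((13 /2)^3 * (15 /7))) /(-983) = 15379 /16711000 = 0.00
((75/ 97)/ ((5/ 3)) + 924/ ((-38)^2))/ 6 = 6442/ 35017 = 0.18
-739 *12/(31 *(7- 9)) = 4434/31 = 143.03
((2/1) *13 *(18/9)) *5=260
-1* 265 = -265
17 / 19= 0.89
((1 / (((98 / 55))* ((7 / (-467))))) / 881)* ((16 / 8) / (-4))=0.02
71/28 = 2.54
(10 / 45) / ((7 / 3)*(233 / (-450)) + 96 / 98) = -14700 / 15119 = -0.97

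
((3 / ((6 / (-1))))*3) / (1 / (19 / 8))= -57 / 16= -3.56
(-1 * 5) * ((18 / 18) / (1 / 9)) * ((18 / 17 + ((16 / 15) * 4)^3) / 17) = -4517198 / 21675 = -208.41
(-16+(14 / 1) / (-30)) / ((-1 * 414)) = 0.04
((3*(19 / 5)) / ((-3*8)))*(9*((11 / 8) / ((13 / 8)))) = -1881 / 520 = -3.62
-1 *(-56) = 56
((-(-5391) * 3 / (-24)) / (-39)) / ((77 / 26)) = 1797 / 308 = 5.83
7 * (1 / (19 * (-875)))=-1 / 2375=-0.00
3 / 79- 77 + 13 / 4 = -23293 / 316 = -73.71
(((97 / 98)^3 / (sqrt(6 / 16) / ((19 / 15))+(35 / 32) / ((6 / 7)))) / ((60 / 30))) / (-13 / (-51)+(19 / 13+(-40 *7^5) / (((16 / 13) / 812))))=-655325681517 / 655165587081815979925+4966678849392 *sqrt(6) / 32103113767008983016325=-0.00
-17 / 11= -1.55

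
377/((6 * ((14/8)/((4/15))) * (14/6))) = 4.10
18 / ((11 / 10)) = 180 / 11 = 16.36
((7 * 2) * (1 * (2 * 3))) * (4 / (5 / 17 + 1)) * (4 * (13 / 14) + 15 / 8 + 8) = 38811 / 11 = 3528.27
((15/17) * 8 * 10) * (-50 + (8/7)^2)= -3437.21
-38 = -38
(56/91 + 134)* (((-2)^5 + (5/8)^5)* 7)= -6403387375/212992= -30063.98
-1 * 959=-959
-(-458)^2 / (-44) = 52441 / 11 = 4767.36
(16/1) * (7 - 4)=48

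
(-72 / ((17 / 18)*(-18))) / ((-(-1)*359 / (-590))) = -42480 / 6103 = -6.96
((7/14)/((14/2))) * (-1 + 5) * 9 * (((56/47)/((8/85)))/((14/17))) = 13005/329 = 39.53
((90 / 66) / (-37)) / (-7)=15 / 2849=0.01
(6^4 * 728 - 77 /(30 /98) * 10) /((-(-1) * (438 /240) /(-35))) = -3952085200 /219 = -18046051.14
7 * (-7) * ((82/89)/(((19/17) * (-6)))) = 34153/5073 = 6.73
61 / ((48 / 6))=7.62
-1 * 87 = -87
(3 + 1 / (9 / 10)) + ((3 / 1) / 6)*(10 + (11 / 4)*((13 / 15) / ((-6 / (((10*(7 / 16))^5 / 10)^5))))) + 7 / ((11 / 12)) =-4470615253554460807009140696747616383 / 212770944252174734748286976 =-21011399226.84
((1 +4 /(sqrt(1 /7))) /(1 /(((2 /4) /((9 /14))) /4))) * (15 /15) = 2.25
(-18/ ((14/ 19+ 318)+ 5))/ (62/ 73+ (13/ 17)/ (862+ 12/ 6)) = -366700608/ 5607282355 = -0.07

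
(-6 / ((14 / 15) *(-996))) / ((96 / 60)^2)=375 / 148736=0.00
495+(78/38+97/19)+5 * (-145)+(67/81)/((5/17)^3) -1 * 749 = -180703876/192375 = -939.33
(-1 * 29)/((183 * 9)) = -29/1647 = -0.02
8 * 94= 752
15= 15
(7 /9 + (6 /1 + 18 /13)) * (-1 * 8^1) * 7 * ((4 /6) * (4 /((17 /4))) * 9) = -1711360 /663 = -2581.24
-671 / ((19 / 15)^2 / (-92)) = 38475.62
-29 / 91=-0.32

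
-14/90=-7/45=-0.16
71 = 71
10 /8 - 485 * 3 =-5815 /4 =-1453.75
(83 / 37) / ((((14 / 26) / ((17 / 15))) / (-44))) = -807092 / 3885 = -207.75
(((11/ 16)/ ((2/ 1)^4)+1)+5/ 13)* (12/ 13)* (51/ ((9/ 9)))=726903/ 10816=67.21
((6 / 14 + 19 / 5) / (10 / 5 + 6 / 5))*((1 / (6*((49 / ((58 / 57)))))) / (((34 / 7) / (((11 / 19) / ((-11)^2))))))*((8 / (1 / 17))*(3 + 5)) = 8584 / 1751211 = 0.00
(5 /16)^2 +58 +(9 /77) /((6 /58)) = 1167493 /19712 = 59.23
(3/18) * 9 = 1.50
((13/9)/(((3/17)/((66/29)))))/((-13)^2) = 374/3393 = 0.11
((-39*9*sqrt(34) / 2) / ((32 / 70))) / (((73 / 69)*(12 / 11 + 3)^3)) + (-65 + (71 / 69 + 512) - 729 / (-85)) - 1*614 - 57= -1257424 / 5865 - 2785783*sqrt(34) / 525600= -245.30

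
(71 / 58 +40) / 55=2391 / 3190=0.75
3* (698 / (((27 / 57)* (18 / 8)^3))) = 848768 / 2187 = 388.10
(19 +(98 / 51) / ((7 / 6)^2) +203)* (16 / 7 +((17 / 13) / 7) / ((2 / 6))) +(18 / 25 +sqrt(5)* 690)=3517128 / 5525 +690* sqrt(5)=2179.47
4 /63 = 0.06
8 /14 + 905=6339 /7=905.57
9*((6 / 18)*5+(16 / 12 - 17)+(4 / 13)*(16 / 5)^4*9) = 20209914 / 8125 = 2487.37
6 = 6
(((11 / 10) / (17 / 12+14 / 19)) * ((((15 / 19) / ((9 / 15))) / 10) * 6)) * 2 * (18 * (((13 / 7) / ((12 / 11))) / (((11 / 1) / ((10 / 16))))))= 19305 / 13748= 1.40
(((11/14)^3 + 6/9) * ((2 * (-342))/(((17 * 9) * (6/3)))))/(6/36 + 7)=-180139/501466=-0.36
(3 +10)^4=28561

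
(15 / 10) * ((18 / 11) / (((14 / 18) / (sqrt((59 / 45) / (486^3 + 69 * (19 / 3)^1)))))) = 81 * sqrt(33863549435) / 44194801805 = 0.00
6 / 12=1 / 2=0.50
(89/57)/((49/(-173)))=-15397/2793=-5.51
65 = 65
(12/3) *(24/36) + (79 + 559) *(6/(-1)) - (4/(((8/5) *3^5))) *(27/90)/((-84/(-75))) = -34703449/9072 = -3825.34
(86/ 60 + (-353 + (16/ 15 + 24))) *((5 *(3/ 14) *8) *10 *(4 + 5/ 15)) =-848900/ 7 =-121271.43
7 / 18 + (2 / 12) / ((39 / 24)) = 115 / 234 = 0.49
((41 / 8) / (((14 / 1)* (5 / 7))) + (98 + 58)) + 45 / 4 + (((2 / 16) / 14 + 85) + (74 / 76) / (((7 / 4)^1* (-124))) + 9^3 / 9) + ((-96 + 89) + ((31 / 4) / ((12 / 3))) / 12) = 1294008761 / 3958080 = 326.93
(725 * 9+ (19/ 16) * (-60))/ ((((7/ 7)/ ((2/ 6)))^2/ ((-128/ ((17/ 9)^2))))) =-7434720/ 289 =-25725.67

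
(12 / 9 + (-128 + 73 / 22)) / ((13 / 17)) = -138397 / 858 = -161.30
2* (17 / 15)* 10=68 / 3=22.67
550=550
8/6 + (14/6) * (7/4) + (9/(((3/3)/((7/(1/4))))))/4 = 821/12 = 68.42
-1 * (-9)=9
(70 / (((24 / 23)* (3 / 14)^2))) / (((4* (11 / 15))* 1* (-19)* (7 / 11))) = -28175 / 684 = -41.19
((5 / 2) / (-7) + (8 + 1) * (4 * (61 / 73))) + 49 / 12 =207313 / 6132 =33.81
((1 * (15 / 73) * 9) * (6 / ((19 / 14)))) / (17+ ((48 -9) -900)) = -2835 / 292657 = -0.01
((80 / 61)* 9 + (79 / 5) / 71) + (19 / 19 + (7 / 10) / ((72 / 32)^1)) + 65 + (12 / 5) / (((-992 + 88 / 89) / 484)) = 18422813641 / 238746375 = 77.16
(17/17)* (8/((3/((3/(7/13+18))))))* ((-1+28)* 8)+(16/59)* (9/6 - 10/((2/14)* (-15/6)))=24392/241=101.21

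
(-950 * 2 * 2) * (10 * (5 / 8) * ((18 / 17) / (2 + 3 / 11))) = -188100 / 17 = -11064.71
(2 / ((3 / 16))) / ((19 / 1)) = 32 / 57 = 0.56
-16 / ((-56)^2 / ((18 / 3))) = -3 / 98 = -0.03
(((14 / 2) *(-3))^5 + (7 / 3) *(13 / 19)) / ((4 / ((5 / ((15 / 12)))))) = -232793666 / 57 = -4084099.40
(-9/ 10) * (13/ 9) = -13/ 10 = -1.30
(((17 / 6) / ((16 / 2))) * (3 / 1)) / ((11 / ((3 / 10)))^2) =153 / 193600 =0.00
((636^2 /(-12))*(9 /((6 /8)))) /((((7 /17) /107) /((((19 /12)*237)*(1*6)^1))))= -1656604671336 /7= -236657810190.86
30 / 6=5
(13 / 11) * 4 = 52 / 11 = 4.73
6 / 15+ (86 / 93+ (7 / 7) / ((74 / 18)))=26977 / 17205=1.57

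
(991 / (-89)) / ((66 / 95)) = -94145 / 5874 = -16.03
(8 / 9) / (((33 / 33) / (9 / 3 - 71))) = -544 / 9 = -60.44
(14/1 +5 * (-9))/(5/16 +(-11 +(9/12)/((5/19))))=2480/627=3.96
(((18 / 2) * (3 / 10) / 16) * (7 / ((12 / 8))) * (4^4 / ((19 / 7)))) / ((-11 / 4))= -28224 / 1045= -27.01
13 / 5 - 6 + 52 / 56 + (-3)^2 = 457 / 70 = 6.53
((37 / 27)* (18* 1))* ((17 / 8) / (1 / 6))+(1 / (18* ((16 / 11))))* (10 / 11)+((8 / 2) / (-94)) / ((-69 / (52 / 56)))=342732755 / 1089648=314.54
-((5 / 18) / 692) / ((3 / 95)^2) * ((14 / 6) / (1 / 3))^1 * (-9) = 315875 / 12456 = 25.36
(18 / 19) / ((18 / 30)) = 30 / 19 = 1.58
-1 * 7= -7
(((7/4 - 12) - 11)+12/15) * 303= -6196.35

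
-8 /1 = -8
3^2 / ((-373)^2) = 9 / 139129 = 0.00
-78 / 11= -7.09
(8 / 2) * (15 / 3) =20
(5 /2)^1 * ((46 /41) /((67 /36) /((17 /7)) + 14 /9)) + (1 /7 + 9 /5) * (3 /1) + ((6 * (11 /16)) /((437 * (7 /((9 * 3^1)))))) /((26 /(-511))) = 6.32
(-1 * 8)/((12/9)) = -6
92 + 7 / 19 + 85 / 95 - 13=1525 / 19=80.26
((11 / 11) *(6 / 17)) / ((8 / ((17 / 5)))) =3 / 20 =0.15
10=10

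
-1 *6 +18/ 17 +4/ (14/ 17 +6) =-2147/ 493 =-4.35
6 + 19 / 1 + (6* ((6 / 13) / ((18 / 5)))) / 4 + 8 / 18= 5999 / 234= 25.64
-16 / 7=-2.29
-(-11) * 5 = 55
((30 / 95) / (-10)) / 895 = -3 / 85025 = -0.00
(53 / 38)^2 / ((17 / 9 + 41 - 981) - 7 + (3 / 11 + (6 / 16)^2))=-4449456 / 2160803405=-0.00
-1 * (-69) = 69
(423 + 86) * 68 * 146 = 5053352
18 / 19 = 0.95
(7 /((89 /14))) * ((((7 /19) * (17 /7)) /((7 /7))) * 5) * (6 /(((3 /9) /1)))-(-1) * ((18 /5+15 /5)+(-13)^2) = 2234398 /8455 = 264.27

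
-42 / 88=-21 / 44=-0.48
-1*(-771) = 771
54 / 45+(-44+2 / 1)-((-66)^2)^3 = -413269750284 / 5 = -82653950056.80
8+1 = 9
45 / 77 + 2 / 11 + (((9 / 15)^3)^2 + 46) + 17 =76774883 / 1203125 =63.81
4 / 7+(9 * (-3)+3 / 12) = -733 / 28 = -26.18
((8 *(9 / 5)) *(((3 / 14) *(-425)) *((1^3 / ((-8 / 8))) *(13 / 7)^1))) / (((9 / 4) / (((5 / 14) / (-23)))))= -132600 / 7889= -16.81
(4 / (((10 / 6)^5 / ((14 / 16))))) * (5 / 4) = 1701 / 5000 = 0.34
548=548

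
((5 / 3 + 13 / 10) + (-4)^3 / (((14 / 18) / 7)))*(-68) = 584494 / 15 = 38966.27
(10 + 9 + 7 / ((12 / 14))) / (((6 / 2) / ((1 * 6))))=54.33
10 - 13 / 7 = 57 / 7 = 8.14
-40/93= -0.43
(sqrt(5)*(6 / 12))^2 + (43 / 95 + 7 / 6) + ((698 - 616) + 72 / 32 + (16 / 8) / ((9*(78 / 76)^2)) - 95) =-9974138 / 1300455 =-7.67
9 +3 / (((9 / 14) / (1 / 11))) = 311 / 33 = 9.42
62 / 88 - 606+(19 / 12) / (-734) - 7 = -59324291 / 96888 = -612.30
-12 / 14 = -6 / 7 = -0.86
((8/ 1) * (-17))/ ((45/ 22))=-2992/ 45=-66.49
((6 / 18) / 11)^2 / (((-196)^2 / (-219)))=-73 / 13945008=-0.00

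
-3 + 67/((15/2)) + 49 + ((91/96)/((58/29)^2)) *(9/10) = 211763/3840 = 55.15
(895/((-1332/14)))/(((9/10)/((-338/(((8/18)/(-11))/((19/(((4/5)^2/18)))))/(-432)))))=27660758125/255744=108157.99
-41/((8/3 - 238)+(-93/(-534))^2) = 3897132/22366021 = 0.17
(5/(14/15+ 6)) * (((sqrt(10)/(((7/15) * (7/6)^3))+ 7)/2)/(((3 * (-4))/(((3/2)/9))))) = -175/4992-3375 * sqrt(10)/499408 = -0.06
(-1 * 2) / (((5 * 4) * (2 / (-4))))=1 / 5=0.20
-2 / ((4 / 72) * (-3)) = 12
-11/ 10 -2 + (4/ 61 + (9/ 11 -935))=-6288721/ 6710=-937.22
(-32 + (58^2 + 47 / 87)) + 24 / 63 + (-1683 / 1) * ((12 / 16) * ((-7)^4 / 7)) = -348850489 / 812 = -429618.83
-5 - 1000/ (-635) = -3.43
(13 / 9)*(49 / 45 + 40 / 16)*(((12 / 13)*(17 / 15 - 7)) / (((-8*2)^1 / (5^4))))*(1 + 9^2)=7283650 / 81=89921.60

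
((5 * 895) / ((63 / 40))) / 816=22375 / 6426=3.48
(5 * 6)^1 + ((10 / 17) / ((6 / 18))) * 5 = 660 / 17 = 38.82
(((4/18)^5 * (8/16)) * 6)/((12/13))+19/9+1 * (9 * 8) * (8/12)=2959115/59049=50.11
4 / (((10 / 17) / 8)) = 272 / 5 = 54.40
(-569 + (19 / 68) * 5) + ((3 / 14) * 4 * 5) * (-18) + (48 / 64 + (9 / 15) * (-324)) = -997691 / 1190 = -838.40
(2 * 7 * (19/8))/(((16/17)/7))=247.30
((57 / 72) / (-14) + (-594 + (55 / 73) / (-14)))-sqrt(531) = -14572339 / 24528-3 * sqrt(59) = -617.15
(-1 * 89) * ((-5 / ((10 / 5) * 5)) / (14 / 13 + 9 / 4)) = 2314 / 173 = 13.38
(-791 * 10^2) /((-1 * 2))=39550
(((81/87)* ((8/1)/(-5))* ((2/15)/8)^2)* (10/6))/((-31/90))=9/4495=0.00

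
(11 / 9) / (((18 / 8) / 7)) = 308 / 81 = 3.80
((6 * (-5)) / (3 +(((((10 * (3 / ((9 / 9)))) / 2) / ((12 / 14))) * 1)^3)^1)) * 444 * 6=-639360 / 42899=-14.90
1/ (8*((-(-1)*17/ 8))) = 1/ 17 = 0.06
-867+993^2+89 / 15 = 14777819 / 15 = 985187.93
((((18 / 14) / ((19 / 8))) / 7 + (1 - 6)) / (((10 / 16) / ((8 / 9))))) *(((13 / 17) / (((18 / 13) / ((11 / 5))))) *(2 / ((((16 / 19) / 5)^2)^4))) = -118993840004952859375 / 4528036380672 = -26279347.16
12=12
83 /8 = 10.38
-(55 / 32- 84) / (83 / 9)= 23697 / 2656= 8.92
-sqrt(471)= -21.70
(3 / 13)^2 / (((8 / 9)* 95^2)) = 81 / 12201800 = 0.00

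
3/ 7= 0.43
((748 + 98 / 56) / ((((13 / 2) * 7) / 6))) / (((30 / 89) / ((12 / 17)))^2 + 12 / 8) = 285060948 / 4982341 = 57.21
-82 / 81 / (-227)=82 / 18387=0.00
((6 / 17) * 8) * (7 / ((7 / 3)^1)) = 8.47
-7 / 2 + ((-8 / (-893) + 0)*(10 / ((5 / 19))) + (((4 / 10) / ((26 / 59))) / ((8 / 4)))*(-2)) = -24851 / 6110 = -4.07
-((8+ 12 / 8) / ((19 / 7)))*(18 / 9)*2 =-14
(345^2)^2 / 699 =4722316875 / 233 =20267454.40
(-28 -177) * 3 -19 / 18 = -11089 / 18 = -616.06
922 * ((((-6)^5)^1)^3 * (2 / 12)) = -72251759296512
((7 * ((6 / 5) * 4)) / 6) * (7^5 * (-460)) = -43294832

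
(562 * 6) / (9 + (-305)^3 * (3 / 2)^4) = -0.00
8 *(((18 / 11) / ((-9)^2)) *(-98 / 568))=-196 / 7029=-0.03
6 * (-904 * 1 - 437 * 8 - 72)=-26832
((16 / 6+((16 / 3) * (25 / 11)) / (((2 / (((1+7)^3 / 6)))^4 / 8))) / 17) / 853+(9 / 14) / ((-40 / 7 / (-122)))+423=22597.91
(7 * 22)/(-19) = -154/19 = -8.11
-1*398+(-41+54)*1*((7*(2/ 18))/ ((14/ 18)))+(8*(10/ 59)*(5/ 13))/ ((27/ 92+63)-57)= -170939005/ 444093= -384.92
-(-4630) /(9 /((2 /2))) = 4630 /9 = 514.44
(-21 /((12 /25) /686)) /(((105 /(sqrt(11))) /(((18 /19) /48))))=-1715 * sqrt(11) /304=-18.71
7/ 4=1.75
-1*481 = -481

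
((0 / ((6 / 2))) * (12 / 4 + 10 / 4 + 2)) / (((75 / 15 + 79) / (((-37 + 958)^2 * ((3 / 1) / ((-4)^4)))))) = 0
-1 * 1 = -1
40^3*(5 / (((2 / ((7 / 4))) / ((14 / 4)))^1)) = 980000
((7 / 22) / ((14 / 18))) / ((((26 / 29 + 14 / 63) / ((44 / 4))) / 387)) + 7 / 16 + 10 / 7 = 12742139 / 8176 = 1558.48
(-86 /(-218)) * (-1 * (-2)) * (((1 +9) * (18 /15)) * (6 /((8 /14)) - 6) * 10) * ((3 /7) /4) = 34830 /763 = 45.65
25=25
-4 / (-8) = 1 / 2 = 0.50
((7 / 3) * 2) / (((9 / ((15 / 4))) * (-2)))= -0.97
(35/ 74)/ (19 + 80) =35/ 7326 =0.00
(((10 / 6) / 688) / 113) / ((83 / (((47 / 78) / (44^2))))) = 235 / 2923251522048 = 0.00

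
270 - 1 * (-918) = 1188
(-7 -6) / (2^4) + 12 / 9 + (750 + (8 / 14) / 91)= 22948117 / 30576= 750.53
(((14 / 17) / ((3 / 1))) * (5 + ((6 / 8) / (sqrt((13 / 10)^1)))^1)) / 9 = 7 * sqrt(130) / 3978 + 70 / 459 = 0.17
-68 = -68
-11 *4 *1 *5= -220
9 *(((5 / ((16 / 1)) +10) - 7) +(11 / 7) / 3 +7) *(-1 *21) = -32769 / 16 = -2048.06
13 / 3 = 4.33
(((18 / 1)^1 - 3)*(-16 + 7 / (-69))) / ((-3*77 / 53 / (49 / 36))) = 187355 / 2484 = 75.42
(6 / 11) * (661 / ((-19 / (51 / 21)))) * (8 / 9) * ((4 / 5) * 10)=-1438336 / 4389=-327.71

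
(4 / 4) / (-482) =-1 / 482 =-0.00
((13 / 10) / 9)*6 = 13 / 15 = 0.87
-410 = -410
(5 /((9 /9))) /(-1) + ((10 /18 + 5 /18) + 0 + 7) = 17 /6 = 2.83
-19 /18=-1.06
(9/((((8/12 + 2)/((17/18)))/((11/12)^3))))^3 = 11584597005883/782757789696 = 14.80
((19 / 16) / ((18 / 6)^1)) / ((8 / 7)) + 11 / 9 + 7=9871 / 1152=8.57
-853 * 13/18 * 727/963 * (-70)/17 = 282159605/147339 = 1915.04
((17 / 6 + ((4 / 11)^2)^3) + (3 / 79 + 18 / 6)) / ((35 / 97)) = 478422989399 / 29390196990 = 16.28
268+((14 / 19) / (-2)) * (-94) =5750 / 19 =302.63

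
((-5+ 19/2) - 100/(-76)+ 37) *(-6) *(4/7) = -19524/133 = -146.80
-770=-770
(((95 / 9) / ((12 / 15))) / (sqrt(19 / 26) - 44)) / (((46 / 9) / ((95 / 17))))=-6452875 / 19673947 - 45125 * sqrt(494) / 157391576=-0.33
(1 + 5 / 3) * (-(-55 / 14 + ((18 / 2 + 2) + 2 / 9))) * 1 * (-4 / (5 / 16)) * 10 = 470528 / 189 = 2489.57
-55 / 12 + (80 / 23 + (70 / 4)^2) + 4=21331 / 69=309.14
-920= -920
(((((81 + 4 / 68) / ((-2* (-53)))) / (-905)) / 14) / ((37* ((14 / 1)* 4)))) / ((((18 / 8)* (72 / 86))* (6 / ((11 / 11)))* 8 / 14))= -559 / 123940575360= -0.00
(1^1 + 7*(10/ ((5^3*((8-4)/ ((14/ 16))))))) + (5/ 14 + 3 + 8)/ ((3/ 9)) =98543/ 2800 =35.19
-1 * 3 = -3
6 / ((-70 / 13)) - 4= -179 / 35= -5.11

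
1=1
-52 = -52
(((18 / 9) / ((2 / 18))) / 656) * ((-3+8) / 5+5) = 27 / 164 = 0.16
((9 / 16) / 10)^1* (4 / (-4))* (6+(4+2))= -27 / 40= -0.68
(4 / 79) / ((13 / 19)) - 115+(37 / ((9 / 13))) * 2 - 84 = -850699 / 9243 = -92.04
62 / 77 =0.81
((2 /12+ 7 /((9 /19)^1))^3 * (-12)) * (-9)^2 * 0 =0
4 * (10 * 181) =7240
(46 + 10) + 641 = 697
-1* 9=-9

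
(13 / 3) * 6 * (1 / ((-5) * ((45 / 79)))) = -2054 / 225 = -9.13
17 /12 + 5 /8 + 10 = 289 /24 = 12.04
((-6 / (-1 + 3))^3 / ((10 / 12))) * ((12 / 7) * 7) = -1944 / 5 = -388.80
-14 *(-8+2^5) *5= -1680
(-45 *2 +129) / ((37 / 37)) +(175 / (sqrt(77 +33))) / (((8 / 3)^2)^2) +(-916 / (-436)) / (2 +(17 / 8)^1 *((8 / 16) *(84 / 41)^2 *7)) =39.39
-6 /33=-2 /11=-0.18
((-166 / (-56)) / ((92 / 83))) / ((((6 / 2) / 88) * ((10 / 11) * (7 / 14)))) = 833569 / 4830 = 172.58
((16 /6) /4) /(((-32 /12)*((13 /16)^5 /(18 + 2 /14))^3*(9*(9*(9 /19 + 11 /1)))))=-5608858924631331694444544 /155008645551542701688679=-36.18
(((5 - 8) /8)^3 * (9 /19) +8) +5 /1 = 126221 /9728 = 12.98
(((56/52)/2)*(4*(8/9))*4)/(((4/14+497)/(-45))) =-31360/45253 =-0.69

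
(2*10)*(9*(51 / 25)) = 1836 / 5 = 367.20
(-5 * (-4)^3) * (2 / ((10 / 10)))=640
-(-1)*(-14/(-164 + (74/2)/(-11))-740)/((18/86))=-3535.16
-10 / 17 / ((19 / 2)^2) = -40 / 6137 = -0.01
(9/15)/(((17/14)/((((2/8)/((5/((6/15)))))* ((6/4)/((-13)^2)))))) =63/718250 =0.00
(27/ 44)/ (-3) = -9/ 44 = -0.20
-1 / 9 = -0.11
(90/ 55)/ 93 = 6/ 341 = 0.02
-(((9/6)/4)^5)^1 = -243/32768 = -0.01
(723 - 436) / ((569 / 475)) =136325 / 569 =239.59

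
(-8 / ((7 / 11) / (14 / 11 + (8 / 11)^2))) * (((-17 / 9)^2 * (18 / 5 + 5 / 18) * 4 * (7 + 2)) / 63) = -351803168 / 1964655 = -179.07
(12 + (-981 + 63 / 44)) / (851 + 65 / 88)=-85146 / 74953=-1.14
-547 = -547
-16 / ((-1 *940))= 4 / 235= 0.02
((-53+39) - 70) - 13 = -97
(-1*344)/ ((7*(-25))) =344/ 175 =1.97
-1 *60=-60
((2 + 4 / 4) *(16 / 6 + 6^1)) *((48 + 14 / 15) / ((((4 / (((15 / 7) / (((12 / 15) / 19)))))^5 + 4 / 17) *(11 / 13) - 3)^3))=-2785979619398261233518761955702346906810998916625976562500 / 48116467042253340330034400867600300915889246449589899171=-57.90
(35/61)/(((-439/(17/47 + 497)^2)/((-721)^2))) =-9942119319202560/59154811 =-168069496.82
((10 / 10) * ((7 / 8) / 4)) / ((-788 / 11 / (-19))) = 1463 / 25216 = 0.06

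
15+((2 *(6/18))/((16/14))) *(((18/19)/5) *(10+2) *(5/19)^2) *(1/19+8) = 15.74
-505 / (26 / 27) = -13635 / 26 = -524.42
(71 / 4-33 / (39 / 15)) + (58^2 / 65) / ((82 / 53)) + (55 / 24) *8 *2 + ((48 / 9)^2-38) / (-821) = 5922207671 / 78766740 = 75.19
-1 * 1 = -1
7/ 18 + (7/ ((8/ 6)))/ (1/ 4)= 385/ 18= 21.39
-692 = -692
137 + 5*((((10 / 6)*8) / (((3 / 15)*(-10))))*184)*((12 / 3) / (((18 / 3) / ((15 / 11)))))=-179479 / 33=-5438.76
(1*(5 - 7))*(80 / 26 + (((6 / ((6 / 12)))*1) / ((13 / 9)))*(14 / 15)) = -1408 / 65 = -21.66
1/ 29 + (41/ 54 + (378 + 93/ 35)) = 381.45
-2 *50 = -100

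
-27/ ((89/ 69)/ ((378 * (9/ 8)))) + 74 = -3142619/ 356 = -8827.58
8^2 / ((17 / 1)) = 64 / 17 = 3.76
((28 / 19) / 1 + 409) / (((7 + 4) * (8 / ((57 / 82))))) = 2127 / 656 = 3.24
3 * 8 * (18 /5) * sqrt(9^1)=1296 /5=259.20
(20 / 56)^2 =25 / 196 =0.13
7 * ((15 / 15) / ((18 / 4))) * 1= 14 / 9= 1.56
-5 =-5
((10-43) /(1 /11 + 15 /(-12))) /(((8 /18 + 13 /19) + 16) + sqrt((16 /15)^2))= 413820 /264469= 1.56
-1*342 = -342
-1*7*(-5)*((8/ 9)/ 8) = 35/ 9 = 3.89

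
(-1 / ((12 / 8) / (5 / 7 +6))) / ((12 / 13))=-611 / 126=-4.85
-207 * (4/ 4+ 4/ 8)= -621/ 2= -310.50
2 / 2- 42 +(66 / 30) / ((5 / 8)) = -937 / 25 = -37.48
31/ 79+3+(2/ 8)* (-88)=-1470/ 79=-18.61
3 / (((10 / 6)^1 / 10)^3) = 648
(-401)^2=160801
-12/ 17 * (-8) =96/ 17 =5.65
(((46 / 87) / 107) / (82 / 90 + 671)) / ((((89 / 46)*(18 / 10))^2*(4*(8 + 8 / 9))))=304175 / 17835996040032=0.00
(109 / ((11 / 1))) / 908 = 109 / 9988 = 0.01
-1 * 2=-2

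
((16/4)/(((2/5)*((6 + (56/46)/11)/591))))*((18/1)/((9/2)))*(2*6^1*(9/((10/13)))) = 419860584/773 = 543157.29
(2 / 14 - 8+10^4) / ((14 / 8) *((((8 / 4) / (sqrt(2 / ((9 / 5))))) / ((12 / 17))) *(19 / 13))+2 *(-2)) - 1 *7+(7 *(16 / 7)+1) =10165904690 / 7890309+783197480 *sqrt(10) / 1127187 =3485.63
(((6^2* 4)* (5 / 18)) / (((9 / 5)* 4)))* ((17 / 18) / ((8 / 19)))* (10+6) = 16150 / 81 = 199.38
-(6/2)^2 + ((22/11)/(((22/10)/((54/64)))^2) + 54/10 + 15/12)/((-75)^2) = -15679448971/1742400000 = -9.00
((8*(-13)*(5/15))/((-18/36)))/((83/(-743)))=-154544/249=-620.66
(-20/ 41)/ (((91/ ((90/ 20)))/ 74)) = -6660/ 3731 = -1.79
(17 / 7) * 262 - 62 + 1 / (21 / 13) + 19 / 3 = 12206 / 21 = 581.24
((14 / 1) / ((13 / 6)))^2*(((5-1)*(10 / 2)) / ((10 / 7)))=98784 / 169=584.52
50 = 50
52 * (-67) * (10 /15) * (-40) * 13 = 3623360 /3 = 1207786.67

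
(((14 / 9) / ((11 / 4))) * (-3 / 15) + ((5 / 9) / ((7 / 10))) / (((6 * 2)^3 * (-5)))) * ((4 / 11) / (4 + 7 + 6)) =-19939 / 8232840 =-0.00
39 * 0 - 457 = -457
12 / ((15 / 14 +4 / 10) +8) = 280 / 221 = 1.27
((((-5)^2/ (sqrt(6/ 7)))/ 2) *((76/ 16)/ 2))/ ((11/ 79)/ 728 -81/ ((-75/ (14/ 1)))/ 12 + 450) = 85369375 *sqrt(42)/ 7785862836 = 0.07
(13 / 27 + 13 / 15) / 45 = 182 / 6075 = 0.03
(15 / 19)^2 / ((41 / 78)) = 17550 / 14801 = 1.19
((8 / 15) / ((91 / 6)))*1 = 16 / 455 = 0.04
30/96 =5/16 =0.31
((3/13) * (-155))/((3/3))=-465/13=-35.77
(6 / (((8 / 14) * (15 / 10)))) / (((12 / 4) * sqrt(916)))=7 * sqrt(229) / 1374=0.08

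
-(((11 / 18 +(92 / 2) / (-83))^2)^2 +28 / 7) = -19927991021809 / 4981984705296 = -4.00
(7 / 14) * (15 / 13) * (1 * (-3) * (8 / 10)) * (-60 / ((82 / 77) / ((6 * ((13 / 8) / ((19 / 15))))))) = 467775 / 779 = 600.48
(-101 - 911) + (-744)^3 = -411831796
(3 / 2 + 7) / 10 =17 / 20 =0.85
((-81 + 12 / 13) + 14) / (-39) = 859 / 507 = 1.69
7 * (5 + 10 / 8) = 43.75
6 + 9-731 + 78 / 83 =-715.06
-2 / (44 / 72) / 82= -18 / 451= -0.04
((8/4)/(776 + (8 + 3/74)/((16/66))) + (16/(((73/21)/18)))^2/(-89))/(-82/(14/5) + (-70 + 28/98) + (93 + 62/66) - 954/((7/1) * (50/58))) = 101186279510685600/214062307382085161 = 0.47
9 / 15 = 3 / 5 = 0.60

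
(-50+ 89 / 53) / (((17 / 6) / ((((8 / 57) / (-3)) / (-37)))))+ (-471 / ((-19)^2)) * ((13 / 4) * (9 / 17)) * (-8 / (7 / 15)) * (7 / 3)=3241166266 / 36103971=89.77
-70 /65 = -14 /13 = -1.08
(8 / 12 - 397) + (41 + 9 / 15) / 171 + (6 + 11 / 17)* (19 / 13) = -73007512 / 188955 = -386.38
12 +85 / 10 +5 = 51 / 2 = 25.50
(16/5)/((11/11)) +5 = 41/5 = 8.20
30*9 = 270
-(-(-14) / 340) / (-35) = 1 / 850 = 0.00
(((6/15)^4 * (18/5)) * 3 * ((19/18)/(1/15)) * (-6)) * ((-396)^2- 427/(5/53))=-12499946784/3125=-3999982.97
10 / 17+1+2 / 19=547 / 323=1.69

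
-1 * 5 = -5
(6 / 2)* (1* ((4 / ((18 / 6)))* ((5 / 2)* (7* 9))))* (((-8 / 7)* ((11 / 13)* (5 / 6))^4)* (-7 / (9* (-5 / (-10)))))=640543750 / 2313441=276.88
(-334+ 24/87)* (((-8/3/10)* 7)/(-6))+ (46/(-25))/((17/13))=-3890966/36975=-105.23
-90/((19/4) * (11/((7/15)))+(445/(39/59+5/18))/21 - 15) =-55832/74155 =-0.75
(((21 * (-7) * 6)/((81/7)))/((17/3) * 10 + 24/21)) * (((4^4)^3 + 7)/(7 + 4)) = -40282112423/20031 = -2010988.59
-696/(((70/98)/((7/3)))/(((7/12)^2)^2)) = -3411821/12960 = -263.26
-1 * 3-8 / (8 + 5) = -47 / 13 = -3.62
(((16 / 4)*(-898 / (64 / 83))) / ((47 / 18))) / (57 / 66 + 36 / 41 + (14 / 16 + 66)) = -100844502 / 3878581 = -26.00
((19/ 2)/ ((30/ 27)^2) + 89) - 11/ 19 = 365241/ 3800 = 96.12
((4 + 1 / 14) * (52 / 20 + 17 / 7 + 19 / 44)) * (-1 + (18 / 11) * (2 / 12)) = -479313 / 29645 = -16.17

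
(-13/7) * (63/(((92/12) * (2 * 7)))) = -351/322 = -1.09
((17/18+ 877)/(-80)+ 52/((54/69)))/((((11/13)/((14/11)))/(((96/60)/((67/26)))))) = 94494491/1824075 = 51.80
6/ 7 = 0.86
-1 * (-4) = 4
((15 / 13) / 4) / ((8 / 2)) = 15 / 208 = 0.07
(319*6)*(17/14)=16269/7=2324.14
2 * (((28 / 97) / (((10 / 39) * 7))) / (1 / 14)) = 2184 / 485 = 4.50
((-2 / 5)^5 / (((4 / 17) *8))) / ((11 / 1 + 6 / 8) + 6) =-68 / 221875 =-0.00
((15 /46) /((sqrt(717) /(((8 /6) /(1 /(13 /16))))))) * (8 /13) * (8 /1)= 40 * sqrt(717) /16491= 0.06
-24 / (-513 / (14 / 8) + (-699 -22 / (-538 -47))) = 98280 / 4062671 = 0.02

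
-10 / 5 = -2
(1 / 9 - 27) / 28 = -121 / 126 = -0.96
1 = 1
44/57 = 0.77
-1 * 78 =-78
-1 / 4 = -0.25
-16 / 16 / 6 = -0.17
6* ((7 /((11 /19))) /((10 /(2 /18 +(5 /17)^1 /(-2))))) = -133 /510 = -0.26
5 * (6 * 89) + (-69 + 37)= 2638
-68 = -68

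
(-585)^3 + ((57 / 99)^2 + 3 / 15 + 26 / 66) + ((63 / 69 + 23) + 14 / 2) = -25072246519583 / 125235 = -200201593.16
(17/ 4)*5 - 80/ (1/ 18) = -1418.75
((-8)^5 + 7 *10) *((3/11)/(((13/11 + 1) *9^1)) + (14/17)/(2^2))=-4397881/612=-7186.08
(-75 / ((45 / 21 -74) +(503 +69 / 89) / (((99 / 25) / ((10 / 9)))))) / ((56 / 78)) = -21086325 / 14027492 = -1.50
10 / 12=5 / 6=0.83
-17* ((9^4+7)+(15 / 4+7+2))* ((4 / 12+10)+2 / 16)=-112320241 / 96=-1170002.51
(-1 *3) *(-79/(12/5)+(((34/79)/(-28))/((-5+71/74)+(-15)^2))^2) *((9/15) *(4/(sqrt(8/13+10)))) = 32295052526982863 *sqrt(1794)/18804714132400070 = 72.74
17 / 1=17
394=394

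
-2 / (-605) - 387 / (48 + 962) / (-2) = 9527 / 48884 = 0.19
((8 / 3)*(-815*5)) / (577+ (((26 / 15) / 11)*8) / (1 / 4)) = -1793000 / 96037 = -18.67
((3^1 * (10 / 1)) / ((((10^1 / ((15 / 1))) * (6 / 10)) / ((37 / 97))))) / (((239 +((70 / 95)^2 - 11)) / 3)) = 0.38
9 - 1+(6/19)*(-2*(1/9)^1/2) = 7.96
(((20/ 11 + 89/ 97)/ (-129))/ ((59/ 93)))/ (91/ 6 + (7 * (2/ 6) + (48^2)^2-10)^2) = -1628802/ 1373049000365088129017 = -0.00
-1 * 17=-17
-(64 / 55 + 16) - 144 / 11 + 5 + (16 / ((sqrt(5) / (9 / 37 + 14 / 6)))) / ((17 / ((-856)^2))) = -1389 / 55 + 3352999936 * sqrt(5) / 9435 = 794626.13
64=64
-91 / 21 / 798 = -13 / 2394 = -0.01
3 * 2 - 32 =-26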